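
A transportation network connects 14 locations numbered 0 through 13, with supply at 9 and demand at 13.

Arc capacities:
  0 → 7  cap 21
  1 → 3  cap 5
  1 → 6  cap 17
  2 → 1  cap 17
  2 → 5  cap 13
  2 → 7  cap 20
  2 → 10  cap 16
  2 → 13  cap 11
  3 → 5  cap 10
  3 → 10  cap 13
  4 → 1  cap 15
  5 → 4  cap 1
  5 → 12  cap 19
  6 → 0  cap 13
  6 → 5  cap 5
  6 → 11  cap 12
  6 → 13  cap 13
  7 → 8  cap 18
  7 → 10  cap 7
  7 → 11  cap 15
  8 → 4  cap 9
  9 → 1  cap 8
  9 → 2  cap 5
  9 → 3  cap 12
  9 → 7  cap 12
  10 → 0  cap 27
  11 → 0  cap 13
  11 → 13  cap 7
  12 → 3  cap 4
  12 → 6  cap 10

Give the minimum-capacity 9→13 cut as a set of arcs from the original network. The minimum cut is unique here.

augment #1: 9→2→13 push 5
augment #2: 9→1→6→13 push 8
augment #3: 9→7→11→13 push 7
augment #4: 9→3→5→12→6→13 push 5
max flow = 25; residual-reachable set from 9 gives S-side
cut edges (S→T): {(6,13), (9,2), (11,13)} total cap 25

Min-cut arcs: {(6,13), (9,2), (11,13)} (total capacity 25)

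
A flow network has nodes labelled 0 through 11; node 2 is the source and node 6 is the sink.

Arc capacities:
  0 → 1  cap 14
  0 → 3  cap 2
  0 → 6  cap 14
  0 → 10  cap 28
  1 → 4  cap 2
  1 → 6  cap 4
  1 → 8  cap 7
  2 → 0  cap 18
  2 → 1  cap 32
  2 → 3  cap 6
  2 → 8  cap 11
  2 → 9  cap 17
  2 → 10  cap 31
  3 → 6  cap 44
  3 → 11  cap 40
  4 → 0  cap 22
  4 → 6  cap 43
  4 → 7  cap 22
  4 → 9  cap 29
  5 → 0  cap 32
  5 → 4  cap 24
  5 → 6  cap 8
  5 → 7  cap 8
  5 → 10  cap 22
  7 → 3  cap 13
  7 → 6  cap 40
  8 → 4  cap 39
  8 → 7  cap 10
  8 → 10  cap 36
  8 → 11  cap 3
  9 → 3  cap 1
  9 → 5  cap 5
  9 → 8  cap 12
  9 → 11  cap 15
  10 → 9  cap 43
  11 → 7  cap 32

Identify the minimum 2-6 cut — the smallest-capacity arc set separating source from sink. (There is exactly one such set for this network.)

Min-cut arcs: {(0,3), (0,6), (1,4), (1,6), (1,8), (2,3), (2,8), (9,3), (9,5), (9,8), (9,11)} (total capacity 79)

augment #1: 2→0→6 push 14
augment #2: 2→1→6 push 4
augment #3: 2→3→6 push 6
augment #4: 2→0→3→6 push 2
augment #5: 2→1→4→6 push 2
augment #6: 2→8→4→6 push 11
augment #7: 2→9→3→6 push 1
augment #8: 2→9→5→6 push 5
augment #9: 2→1→8→4→6 push 7
augment #10: 2→9→8→4→6 push 11
augment #11: 2→10→9→8→4→6 push 1
augment #12: 2→10→9→11→7→6 push 15
max flow = 79; residual-reachable set from 2 gives S-side
cut edges (S→T): {(0,3), (0,6), (1,4), (1,6), (1,8), (2,3), (2,8), (9,3), (9,5), (9,8), (9,11)} total cap 79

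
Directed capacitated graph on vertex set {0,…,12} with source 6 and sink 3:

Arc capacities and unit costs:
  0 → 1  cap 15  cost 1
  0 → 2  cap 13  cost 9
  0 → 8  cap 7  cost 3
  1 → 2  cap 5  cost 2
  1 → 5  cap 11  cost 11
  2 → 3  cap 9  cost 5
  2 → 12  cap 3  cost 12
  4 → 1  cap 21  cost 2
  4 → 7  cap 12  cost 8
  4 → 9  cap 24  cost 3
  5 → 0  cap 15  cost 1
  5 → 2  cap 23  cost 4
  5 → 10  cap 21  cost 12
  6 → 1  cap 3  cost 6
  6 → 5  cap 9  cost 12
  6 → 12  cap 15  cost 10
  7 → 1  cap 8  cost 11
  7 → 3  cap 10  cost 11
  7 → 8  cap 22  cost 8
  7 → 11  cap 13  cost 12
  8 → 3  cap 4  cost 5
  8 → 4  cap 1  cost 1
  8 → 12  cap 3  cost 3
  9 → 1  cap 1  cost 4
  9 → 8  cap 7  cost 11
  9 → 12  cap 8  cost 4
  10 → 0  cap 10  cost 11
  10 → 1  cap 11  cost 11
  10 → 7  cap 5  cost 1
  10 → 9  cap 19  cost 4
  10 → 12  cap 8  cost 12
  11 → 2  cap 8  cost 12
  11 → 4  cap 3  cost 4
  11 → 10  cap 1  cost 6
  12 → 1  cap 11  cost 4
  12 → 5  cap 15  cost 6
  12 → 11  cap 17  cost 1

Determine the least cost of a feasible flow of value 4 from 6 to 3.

shortest-cost path #1: 6→1→2→3 push 3 @ unit cost 13 (adds 39)
shortest-cost path #2: 6→12→1→2→3 push 1 @ unit cost 21 (adds 21)
total cost = 60

Minimum cost for 4 units: 60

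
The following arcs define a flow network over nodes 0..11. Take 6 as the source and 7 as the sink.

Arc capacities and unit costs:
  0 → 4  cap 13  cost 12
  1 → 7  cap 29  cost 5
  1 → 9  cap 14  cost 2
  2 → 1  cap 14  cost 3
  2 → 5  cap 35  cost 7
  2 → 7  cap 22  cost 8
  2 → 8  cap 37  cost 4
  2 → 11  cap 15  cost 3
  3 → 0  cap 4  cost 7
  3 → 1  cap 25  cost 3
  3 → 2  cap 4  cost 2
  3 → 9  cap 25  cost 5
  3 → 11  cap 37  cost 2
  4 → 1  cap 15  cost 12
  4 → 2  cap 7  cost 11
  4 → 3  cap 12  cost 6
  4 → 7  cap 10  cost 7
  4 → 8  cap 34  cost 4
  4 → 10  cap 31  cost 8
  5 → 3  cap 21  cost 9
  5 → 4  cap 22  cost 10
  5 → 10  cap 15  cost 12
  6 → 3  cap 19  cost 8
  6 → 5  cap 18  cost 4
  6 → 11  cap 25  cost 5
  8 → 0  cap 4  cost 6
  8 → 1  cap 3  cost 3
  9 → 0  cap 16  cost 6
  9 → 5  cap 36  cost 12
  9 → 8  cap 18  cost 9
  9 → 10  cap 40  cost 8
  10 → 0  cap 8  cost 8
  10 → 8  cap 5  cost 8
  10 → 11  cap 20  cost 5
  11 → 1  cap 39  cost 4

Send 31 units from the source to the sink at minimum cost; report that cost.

Minimum cost for 31 units: 450

shortest-cost path #1: 6→11→1→7 push 25 @ unit cost 14 (adds 350)
shortest-cost path #2: 6→3→1→7 push 4 @ unit cost 16 (adds 64)
shortest-cost path #3: 6→3→2→7 push 2 @ unit cost 18 (adds 36)
total cost = 450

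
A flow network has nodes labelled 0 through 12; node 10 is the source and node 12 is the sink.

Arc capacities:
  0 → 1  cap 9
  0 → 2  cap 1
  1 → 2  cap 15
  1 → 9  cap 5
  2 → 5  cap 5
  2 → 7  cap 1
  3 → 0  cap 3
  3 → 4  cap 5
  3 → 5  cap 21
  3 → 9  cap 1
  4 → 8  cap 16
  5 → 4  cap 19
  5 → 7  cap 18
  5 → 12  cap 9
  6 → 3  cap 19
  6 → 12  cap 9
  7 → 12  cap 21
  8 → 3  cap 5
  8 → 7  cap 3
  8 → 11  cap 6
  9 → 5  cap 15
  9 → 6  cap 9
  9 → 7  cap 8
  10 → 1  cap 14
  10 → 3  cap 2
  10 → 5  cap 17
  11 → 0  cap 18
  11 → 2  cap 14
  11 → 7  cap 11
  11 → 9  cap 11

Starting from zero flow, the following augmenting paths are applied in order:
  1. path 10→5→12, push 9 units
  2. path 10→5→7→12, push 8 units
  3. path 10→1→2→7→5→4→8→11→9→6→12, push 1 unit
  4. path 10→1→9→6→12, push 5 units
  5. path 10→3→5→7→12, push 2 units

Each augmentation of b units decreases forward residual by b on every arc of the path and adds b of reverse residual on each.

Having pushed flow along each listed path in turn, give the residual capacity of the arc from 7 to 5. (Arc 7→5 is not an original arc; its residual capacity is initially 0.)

Residual capacity of (7,5): 9

after path 1 (10→5→12, push 9): res(7,5)=0
after path 2 (10→5→7→12, push 8): res(7,5)=8
after path 3 (10→1→2→7→5→4→8→11→9→6→12, push 1): res(7,5)=7
after path 4 (10→1→9→6→12, push 5): res(7,5)=7
after path 5 (10→3→5→7→12, push 2): res(7,5)=9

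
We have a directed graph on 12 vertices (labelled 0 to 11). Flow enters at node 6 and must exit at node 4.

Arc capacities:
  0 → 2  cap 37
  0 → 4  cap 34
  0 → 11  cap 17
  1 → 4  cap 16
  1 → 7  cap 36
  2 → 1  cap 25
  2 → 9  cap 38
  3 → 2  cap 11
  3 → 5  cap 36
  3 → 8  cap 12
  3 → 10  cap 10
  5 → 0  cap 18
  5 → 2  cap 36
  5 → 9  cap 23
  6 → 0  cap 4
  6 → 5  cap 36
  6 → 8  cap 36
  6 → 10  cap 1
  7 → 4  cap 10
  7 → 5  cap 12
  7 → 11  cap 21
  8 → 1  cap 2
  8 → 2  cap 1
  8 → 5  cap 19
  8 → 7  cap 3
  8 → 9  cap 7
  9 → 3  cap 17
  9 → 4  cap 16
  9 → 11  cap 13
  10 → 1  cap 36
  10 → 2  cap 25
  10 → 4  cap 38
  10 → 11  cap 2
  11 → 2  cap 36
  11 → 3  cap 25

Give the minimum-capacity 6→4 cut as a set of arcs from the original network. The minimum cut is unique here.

augment #1: 6→0→4 push 4
augment #2: 6→10→4 push 1
augment #3: 6→5→0→4 push 18
augment #4: 6→5→9→4 push 16
augment #5: 6→8→1→4 push 2
augment #6: 6→8→7→4 push 3
augment #7: 6→5→2→1→4 push 2
augment #8: 6→8→2→1→4 push 1
augment #9: 6→8→5→2→1→4 push 11
augment #10: 6→8→9→3→10→4 push 7
augment #11: 6→8→5→2→1→7→4 push 7
augment #12: 6→8→5→9→3→10→4 push 1
max flow = 73; residual-reachable set from 6 gives S-side
cut edges (S→T): {(6,0), (6,5), (6,10), (8,1), (8,2), (8,5), (8,7), (8,9)} total cap 73

Min-cut arcs: {(6,0), (6,5), (6,10), (8,1), (8,2), (8,5), (8,7), (8,9)} (total capacity 73)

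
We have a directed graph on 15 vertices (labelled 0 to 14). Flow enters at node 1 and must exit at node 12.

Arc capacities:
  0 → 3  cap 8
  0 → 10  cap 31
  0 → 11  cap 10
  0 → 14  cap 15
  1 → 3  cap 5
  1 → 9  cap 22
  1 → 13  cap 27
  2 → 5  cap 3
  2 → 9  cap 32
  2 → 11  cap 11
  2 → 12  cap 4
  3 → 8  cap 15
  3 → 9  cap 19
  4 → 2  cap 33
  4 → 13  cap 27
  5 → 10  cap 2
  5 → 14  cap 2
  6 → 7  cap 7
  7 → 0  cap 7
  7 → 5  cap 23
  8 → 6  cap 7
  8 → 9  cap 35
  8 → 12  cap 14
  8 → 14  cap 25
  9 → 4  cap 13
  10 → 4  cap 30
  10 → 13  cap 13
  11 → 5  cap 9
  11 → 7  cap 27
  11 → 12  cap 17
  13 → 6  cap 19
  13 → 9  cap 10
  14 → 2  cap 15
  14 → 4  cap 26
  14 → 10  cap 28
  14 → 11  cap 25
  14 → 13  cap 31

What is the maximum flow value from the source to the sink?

augment #1: 1→3→8→12 bottleneck 5, total now 5
augment #2: 1→9→4→2→12 bottleneck 4, total now 9
augment #3: 1→9→4→2→11→12 bottleneck 9, total now 18
augment #4: 1→13→6→7→0→11→12 bottleneck 7, total now 25

Maximum flow value: 25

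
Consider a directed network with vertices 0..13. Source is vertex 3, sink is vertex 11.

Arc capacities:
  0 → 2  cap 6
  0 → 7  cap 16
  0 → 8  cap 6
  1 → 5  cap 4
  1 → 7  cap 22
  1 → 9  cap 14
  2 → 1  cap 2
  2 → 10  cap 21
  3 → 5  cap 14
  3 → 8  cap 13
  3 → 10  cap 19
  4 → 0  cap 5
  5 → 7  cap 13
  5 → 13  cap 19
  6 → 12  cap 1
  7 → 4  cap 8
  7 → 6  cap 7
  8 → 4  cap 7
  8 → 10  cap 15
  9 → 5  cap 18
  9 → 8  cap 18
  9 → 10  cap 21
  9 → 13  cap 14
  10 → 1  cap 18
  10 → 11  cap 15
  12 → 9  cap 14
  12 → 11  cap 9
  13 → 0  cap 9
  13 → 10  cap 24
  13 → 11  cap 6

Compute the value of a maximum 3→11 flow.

Maximum flow value: 22

augment #1: 3→10→11 bottleneck 15, total now 15
augment #2: 3→5→13→11 bottleneck 6, total now 21
augment #3: 3→5→7→6→12→11 bottleneck 1, total now 22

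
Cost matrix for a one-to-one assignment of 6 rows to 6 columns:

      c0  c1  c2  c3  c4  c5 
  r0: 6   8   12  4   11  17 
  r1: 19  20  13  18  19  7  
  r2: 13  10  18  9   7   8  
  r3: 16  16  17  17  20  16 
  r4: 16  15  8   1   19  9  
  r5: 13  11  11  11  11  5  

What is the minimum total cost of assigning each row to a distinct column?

Minimum assignment cost: 48

one of 2 optimal assignments: row0→col0 (cost 6), row1→col2 (cost 13), row2→col4 (cost 7), row3→col1 (cost 16), row4→col3 (cost 1), row5→col5 (cost 5)
total = 6 + 13 + 7 + 16 + 1 + 5 = 48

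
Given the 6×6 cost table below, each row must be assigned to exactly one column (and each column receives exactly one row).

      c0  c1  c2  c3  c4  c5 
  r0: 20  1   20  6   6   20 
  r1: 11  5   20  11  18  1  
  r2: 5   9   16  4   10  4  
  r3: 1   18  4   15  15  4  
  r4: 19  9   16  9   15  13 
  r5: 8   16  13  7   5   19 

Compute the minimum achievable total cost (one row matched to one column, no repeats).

Minimum assignment cost: 25

optimal assignment: row0→col1 (cost 1), row1→col5 (cost 1), row2→col0 (cost 5), row3→col2 (cost 4), row4→col3 (cost 9), row5→col4 (cost 5)
total = 1 + 1 + 5 + 4 + 9 + 5 = 25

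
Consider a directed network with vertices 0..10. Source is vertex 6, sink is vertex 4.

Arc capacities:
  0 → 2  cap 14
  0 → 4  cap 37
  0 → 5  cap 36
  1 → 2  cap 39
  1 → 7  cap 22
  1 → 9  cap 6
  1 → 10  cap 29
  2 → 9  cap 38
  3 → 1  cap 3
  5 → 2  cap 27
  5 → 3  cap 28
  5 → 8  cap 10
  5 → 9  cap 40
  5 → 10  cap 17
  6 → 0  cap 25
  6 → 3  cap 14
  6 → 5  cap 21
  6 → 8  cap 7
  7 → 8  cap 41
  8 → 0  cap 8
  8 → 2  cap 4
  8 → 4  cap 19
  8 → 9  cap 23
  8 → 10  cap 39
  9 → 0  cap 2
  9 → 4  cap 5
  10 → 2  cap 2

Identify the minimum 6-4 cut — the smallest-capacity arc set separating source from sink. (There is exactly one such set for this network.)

Min-cut arcs: {(3,1), (5,8), (6,0), (6,8), (9,0), (9,4)} (total capacity 52)

augment #1: 6→0→4 push 25
augment #2: 6→8→4 push 7
augment #3: 6→5→8→4 push 10
augment #4: 6→5→9→4 push 5
augment #5: 6→5→9→0→4 push 2
augment #6: 6→3→1→7→8→4 push 2
augment #7: 6→3→1→7→8→0→4 push 1
max flow = 52; residual-reachable set from 6 gives S-side
cut edges (S→T): {(3,1), (5,8), (6,0), (6,8), (9,0), (9,4)} total cap 52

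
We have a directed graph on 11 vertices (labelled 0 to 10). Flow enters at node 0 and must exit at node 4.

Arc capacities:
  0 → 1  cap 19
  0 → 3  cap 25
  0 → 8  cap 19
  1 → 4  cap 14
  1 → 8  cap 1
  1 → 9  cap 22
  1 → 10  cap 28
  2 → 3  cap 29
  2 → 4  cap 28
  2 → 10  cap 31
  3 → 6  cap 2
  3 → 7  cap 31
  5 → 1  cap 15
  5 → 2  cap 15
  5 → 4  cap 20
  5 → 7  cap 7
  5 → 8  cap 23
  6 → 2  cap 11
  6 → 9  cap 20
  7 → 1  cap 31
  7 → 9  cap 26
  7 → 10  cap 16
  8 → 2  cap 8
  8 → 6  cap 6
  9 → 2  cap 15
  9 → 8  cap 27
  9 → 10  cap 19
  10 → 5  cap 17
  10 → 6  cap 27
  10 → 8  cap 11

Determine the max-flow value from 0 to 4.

Maximum flow value: 58

augment #1: 0→1→4 bottleneck 14, total now 14
augment #2: 0→8→2→4 bottleneck 8, total now 22
augment #3: 0→1→9→2→4 bottleneck 5, total now 27
augment #4: 0→3→6→2→4 bottleneck 2, total now 29
augment #5: 0→8→6→2→4 bottleneck 6, total now 35
augment #6: 0→3→7→9→2→4 bottleneck 7, total now 42
augment #7: 0→3→7→10→5→4 bottleneck 16, total now 58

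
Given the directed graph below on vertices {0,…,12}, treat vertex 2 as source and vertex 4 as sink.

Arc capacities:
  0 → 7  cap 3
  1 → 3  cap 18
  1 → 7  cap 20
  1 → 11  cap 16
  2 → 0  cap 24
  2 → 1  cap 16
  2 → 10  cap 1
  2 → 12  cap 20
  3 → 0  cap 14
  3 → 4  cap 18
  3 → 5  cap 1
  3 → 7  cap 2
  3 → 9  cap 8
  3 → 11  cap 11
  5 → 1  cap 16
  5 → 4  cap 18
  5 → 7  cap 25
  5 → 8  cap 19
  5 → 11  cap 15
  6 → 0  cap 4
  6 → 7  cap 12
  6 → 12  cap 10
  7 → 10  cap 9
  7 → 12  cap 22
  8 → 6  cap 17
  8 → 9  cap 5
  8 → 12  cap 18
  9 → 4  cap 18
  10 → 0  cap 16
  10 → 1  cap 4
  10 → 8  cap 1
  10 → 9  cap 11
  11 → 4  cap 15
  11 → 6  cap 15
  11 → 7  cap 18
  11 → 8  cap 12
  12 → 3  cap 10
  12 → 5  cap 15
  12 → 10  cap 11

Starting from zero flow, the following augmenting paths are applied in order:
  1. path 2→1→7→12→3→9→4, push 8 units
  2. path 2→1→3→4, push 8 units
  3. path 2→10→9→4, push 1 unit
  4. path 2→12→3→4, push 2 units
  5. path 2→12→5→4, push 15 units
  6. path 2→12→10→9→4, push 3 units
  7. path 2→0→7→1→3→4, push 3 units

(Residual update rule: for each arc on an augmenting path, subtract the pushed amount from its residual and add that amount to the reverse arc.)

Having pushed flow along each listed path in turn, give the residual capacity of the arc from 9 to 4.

after path 1 (2→1→7→12→3→9→4, push 8): res(9,4)=10
after path 2 (2→1→3→4, push 8): res(9,4)=10
after path 3 (2→10→9→4, push 1): res(9,4)=9
after path 4 (2→12→3→4, push 2): res(9,4)=9
after path 5 (2→12→5→4, push 15): res(9,4)=9
after path 6 (2→12→10→9→4, push 3): res(9,4)=6
after path 7 (2→0→7→1→3→4, push 3): res(9,4)=6

Residual capacity of (9,4): 6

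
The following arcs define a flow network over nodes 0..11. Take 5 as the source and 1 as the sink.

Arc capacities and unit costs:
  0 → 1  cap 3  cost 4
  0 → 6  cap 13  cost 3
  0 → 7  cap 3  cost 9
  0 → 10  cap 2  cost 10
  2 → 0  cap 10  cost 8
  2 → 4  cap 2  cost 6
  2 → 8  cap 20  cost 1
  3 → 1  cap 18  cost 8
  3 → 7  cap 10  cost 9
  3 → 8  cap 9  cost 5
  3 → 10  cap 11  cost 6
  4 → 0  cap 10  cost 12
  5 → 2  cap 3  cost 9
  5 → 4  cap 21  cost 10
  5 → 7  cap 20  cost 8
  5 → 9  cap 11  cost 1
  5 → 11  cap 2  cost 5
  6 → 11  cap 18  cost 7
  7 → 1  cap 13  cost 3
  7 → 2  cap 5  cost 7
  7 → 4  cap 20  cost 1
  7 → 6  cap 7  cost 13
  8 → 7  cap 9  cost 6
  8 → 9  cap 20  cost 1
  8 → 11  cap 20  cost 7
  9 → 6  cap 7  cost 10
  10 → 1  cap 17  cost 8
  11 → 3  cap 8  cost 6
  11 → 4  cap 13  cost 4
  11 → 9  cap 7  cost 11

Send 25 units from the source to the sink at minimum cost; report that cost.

Minimum cost for 25 units: 475

shortest-cost path #1: 5→7→1 push 13 @ unit cost 11 (adds 143)
shortest-cost path #2: 5→11→3→1 push 2 @ unit cost 19 (adds 38)
shortest-cost path #3: 5→2→0→1 push 3 @ unit cost 21 (adds 63)
shortest-cost path #4: 5→9→6→11→3→1 push 6 @ unit cost 32 (adds 192)
shortest-cost path #5: 5→7→4→0→10→1 push 1 @ unit cost 39 (adds 39)
total cost = 475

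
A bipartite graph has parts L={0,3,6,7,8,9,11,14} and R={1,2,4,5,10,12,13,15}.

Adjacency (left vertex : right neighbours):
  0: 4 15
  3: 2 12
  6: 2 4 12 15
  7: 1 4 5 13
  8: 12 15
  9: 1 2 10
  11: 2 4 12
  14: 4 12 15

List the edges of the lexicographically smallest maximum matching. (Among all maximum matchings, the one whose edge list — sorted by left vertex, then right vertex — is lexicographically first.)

Lex-smallest maximum matching: {(0,4), (3,2), (6,12), (7,1), (8,15), (9,10)}

|M| = 6 (so the lex-smallest maximum matching has 6 edges)
process left vertices in ascending order; for each, take the smallest-labelled available neighbour that still permits 6 edges overall, or leave it unmatched if none does
lex-smallest matching: {0-4, 3-2, 6-12, 7-1, 8-15, 9-10}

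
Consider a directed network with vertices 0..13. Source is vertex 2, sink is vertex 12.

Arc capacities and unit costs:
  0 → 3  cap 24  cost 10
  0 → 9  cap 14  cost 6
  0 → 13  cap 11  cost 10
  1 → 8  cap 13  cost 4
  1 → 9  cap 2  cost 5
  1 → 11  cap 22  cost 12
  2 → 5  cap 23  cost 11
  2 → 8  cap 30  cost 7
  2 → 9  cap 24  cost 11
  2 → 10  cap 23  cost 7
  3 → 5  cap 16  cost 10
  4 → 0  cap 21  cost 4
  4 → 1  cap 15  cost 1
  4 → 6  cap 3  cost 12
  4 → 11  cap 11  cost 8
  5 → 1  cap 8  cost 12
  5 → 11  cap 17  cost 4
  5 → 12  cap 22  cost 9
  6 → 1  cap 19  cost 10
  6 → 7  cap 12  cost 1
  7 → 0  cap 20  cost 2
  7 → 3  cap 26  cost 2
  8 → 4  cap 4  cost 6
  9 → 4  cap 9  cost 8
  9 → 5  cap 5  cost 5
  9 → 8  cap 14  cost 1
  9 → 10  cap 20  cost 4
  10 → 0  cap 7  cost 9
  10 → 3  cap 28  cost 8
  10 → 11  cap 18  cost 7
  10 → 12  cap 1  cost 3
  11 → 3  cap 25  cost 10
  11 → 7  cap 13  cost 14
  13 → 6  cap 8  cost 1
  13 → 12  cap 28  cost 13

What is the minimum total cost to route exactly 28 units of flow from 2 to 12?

Minimum cost for 28 units: 645

shortest-cost path #1: 2→10→12 push 1 @ unit cost 10 (adds 10)
shortest-cost path #2: 2→5→12 push 22 @ unit cost 20 (adds 440)
shortest-cost path #3: 2→10→0→13→12 push 5 @ unit cost 39 (adds 195)
total cost = 645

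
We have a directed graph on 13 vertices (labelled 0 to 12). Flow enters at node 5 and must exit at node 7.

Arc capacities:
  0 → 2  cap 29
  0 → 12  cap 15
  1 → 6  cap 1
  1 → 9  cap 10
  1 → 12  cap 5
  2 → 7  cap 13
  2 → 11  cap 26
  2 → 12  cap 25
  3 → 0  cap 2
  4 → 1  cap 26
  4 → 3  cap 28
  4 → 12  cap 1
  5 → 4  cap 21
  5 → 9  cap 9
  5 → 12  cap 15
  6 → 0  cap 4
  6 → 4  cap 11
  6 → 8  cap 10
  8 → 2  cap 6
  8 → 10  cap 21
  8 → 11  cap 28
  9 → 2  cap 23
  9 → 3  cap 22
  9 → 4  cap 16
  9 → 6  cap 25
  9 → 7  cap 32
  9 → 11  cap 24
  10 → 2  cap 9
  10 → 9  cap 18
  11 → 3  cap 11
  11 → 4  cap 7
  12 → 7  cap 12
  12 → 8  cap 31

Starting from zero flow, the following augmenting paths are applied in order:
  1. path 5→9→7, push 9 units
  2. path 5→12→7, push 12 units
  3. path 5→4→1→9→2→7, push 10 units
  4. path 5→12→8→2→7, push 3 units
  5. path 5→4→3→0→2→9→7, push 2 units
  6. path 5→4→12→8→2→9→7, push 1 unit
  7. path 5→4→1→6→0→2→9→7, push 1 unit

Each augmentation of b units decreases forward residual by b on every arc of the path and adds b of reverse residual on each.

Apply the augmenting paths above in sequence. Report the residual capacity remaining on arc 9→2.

Residual capacity of (9,2): 17

after path 1 (5→9→7, push 9): res(9,2)=23
after path 2 (5→12→7, push 12): res(9,2)=23
after path 3 (5→4→1→9→2→7, push 10): res(9,2)=13
after path 4 (5→12→8→2→7, push 3): res(9,2)=13
after path 5 (5→4→3→0→2→9→7, push 2): res(9,2)=15
after path 6 (5→4→12→8→2→9→7, push 1): res(9,2)=16
after path 7 (5→4→1→6→0→2→9→7, push 1): res(9,2)=17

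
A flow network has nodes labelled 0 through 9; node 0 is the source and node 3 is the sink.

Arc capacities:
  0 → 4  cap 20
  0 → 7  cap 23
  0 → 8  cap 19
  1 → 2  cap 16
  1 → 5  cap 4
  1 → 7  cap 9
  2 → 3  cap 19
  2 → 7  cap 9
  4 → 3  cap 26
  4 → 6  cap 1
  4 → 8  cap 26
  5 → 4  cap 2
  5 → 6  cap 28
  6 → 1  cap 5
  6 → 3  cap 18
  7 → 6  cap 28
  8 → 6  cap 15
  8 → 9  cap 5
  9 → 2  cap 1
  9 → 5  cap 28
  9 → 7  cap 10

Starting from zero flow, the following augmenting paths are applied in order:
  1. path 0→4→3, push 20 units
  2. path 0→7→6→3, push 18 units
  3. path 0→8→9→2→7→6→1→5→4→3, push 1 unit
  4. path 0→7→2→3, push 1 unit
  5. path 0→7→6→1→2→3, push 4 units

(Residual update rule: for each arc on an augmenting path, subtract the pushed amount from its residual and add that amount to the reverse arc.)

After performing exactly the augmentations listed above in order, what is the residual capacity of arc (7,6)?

after path 1 (0→4→3, push 20): res(7,6)=28
after path 2 (0→7→6→3, push 18): res(7,6)=10
after path 3 (0→8→9→2→7→6→1→5→4→3, push 1): res(7,6)=9
after path 4 (0→7→2→3, push 1): res(7,6)=9
after path 5 (0→7→6→1→2→3, push 4): res(7,6)=5

Residual capacity of (7,6): 5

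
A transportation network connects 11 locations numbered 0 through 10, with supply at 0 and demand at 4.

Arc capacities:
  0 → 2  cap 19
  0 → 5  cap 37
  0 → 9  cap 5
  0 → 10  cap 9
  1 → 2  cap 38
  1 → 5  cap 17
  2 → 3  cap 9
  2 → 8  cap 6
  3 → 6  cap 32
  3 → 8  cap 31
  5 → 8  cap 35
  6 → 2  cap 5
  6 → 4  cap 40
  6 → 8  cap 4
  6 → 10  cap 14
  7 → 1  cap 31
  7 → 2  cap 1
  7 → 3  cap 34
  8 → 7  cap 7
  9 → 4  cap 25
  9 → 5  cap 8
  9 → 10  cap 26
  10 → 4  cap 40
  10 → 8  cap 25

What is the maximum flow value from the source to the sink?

Maximum flow value: 30

augment #1: 0→9→4 bottleneck 5, total now 5
augment #2: 0→10→4 bottleneck 9, total now 14
augment #3: 0→2→3→6→4 bottleneck 9, total now 23
augment #4: 0→2→8→7→3→6→4 bottleneck 6, total now 29
augment #5: 0→5→8→7→3→6→4 bottleneck 1, total now 30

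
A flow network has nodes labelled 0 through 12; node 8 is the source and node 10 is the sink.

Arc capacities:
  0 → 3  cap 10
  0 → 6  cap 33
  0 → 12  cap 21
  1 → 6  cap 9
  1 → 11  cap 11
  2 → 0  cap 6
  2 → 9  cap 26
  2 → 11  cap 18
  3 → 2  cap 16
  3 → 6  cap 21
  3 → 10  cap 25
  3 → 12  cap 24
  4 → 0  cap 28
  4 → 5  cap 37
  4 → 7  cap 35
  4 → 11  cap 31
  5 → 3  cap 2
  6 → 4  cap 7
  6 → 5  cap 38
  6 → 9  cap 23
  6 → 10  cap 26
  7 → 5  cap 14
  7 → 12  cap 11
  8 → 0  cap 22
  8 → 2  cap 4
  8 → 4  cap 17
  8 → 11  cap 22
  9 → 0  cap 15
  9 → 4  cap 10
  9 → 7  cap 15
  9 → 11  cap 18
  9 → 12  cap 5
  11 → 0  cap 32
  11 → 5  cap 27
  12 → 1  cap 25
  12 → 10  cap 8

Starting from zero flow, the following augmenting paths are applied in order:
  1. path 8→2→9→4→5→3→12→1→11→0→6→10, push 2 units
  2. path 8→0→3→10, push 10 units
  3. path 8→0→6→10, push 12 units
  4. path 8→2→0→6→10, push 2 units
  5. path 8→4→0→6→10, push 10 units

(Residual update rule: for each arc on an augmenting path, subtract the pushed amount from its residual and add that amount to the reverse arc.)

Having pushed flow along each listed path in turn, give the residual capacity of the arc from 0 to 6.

after path 1 (8→2→9→4→5→3→12→1→11→0→6→10, push 2): res(0,6)=31
after path 2 (8→0→3→10, push 10): res(0,6)=31
after path 3 (8→0→6→10, push 12): res(0,6)=19
after path 4 (8→2→0→6→10, push 2): res(0,6)=17
after path 5 (8→4→0→6→10, push 10): res(0,6)=7

Residual capacity of (0,6): 7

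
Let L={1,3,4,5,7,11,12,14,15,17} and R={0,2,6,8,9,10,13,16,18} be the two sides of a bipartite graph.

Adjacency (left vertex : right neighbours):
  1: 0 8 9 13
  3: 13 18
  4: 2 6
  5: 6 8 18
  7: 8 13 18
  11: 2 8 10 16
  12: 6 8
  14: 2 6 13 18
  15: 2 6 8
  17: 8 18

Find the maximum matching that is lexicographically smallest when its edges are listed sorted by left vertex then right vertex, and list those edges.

|M| = 7 (so the lex-smallest maximum matching has 7 edges)
process left vertices in ascending order; for each, take the smallest-labelled available neighbour that still permits 7 edges overall, or leave it unmatched if none does
lex-smallest matching: {1-0, 3-13, 4-2, 5-6, 7-8, 11-10, 14-18}

Lex-smallest maximum matching: {(1,0), (3,13), (4,2), (5,6), (7,8), (11,10), (14,18)}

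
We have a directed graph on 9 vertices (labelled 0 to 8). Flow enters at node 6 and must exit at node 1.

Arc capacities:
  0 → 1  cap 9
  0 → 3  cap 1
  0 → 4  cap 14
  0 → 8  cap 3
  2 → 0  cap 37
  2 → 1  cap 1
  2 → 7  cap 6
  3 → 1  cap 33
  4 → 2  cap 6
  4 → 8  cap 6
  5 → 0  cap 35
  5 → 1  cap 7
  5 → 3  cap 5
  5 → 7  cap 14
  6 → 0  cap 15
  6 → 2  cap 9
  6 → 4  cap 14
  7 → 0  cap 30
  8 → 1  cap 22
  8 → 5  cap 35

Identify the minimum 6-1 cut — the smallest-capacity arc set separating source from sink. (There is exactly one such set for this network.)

augment #1: 6→0→1 push 9
augment #2: 6→2→1 push 1
augment #3: 6→0→3→1 push 1
augment #4: 6→0→8→1 push 3
augment #5: 6→4→8→1 push 6
max flow = 20; residual-reachable set from 6 gives S-side
cut edges (S→T): {(0,1), (0,3), (0,8), (2,1), (4,8)} total cap 20

Min-cut arcs: {(0,1), (0,3), (0,8), (2,1), (4,8)} (total capacity 20)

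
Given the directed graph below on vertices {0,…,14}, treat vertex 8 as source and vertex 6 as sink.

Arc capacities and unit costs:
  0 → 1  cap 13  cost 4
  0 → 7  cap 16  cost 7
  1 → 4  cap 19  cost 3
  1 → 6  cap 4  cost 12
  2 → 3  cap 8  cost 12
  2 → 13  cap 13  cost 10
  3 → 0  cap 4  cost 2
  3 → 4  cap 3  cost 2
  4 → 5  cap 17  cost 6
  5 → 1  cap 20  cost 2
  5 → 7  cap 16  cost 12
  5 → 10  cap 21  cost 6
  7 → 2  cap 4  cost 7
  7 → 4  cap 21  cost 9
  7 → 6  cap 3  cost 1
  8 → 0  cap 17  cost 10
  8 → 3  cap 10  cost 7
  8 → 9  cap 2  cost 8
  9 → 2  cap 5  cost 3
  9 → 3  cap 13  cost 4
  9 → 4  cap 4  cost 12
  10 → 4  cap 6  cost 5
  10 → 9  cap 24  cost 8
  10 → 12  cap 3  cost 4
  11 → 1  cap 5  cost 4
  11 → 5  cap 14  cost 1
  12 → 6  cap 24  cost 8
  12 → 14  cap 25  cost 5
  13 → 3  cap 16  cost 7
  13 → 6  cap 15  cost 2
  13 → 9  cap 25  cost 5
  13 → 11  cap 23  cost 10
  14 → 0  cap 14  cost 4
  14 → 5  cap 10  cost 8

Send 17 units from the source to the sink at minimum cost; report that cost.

shortest-cost path #1: 8→3→0→7→6 push 3 @ unit cost 17 (adds 51)
shortest-cost path #2: 8→9→2→13→6 push 2 @ unit cost 23 (adds 46)
shortest-cost path #3: 8→3→0→1→6 push 1 @ unit cost 25 (adds 25)
shortest-cost path #4: 8→0→1→6 push 3 @ unit cost 26 (adds 78)
shortest-cost path #5: 8→3→4→5→10→12→6 push 3 @ unit cost 33 (adds 99)
shortest-cost path #6: 8→0→7→2→13→6 push 4 @ unit cost 36 (adds 144)
shortest-cost path #7: 8→0→1→4→5→10→9→2→13→6 push 1 @ unit cost 52 (adds 52)
total cost = 495

Minimum cost for 17 units: 495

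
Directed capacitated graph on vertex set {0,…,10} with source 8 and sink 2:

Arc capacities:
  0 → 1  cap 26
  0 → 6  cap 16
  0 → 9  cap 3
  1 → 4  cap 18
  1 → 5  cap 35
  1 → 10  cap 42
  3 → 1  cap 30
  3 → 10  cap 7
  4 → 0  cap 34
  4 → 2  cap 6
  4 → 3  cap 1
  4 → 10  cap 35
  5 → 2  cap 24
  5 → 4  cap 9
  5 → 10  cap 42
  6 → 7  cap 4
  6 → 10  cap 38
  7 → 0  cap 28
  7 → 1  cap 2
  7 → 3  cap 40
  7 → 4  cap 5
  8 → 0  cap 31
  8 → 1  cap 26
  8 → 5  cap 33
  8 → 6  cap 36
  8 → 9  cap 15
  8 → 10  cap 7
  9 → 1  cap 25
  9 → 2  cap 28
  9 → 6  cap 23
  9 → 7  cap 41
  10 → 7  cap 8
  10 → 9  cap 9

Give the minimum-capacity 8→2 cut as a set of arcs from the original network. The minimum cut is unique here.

augment #1: 8→5→2 push 24
augment #2: 8→9→2 push 15
augment #3: 8→0→9→2 push 3
augment #4: 8→1→4→2 push 6
augment #5: 8→10→9→2 push 7
augment #6: 8→1→10→9→2 push 2
max flow = 57; residual-reachable set from 8 gives S-side
cut edges (S→T): {(0,9), (4,2), (5,2), (8,9), (10,9)} total cap 57

Min-cut arcs: {(0,9), (4,2), (5,2), (8,9), (10,9)} (total capacity 57)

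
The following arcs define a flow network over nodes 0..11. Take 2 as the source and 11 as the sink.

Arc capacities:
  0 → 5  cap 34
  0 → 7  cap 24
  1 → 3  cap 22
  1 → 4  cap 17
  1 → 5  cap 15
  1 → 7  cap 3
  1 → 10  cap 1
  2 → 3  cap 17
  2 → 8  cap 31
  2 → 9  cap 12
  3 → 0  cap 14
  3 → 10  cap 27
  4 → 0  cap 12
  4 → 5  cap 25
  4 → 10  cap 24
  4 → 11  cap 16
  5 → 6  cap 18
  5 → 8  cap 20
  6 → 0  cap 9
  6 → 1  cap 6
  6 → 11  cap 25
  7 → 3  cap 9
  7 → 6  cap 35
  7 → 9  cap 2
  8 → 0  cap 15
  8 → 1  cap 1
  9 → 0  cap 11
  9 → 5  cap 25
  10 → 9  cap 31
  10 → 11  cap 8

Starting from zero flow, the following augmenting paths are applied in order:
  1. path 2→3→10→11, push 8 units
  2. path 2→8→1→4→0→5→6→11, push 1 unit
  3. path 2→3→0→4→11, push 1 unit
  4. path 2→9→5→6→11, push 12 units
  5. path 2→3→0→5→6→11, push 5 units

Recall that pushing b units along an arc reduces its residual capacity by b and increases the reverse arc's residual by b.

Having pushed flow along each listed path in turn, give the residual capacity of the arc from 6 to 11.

Residual capacity of (6,11): 7

after path 1 (2→3→10→11, push 8): res(6,11)=25
after path 2 (2→8→1→4→0→5→6→11, push 1): res(6,11)=24
after path 3 (2→3→0→4→11, push 1): res(6,11)=24
after path 4 (2→9→5→6→11, push 12): res(6,11)=12
after path 5 (2→3→0→5→6→11, push 5): res(6,11)=7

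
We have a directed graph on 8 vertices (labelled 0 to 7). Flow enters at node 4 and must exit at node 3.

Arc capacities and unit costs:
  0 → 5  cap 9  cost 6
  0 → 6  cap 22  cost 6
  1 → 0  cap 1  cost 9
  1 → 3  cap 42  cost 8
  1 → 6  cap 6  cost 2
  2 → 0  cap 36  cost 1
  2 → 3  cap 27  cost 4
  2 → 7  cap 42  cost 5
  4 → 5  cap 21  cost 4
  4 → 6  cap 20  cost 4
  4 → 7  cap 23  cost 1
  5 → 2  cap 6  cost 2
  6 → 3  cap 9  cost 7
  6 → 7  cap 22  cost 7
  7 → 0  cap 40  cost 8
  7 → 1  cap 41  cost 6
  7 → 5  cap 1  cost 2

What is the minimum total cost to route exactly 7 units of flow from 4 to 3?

Minimum cost for 7 units: 70

shortest-cost path #1: 4→7→5→2→3 push 1 @ unit cost 9 (adds 9)
shortest-cost path #2: 4→5→2→3 push 5 @ unit cost 10 (adds 50)
shortest-cost path #3: 4→6→3 push 1 @ unit cost 11 (adds 11)
total cost = 70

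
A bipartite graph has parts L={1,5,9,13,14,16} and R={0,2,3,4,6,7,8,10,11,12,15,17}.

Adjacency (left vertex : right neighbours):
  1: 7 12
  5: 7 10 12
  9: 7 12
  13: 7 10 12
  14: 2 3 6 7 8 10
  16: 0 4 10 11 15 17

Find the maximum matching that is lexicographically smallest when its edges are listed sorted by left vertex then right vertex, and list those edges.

Lex-smallest maximum matching: {(1,7), (5,10), (9,12), (14,2), (16,0)}

|M| = 5 (so the lex-smallest maximum matching has 5 edges)
process left vertices in ascending order; for each, take the smallest-labelled available neighbour that still permits 5 edges overall, or leave it unmatched if none does
lex-smallest matching: {1-7, 5-10, 9-12, 14-2, 16-0}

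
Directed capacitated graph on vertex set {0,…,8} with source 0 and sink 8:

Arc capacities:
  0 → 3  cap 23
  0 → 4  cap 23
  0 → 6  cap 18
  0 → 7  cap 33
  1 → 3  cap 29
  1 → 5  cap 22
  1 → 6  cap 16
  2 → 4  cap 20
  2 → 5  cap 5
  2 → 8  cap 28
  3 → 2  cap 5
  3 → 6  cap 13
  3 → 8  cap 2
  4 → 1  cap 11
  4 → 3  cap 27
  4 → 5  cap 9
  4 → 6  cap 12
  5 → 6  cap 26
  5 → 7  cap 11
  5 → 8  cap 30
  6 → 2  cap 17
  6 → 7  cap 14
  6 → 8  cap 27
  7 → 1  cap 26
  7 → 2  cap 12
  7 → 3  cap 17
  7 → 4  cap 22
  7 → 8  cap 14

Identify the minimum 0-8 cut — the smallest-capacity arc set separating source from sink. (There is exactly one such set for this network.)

augment #1: 0→3→8 push 2
augment #2: 0→6→8 push 18
augment #3: 0→7→8 push 14
augment #4: 0→3→2→8 push 5
augment #5: 0→3→6→8 push 9
augment #6: 0→4→5→8 push 9
augment #7: 0→7→2→8 push 12
augment #8: 0→3→6→2→8 push 4
augment #9: 0→4→1→5→8 push 11
augment #10: 0→4→6→2→8 push 3
augment #11: 0→7→1→5→8 push 7
max flow = 94; residual-reachable set from 0 gives S-side
cut edges (S→T): {(0,4), (0,6), (0,7), (3,2), (3,6), (3,8)} total cap 94

Min-cut arcs: {(0,4), (0,6), (0,7), (3,2), (3,6), (3,8)} (total capacity 94)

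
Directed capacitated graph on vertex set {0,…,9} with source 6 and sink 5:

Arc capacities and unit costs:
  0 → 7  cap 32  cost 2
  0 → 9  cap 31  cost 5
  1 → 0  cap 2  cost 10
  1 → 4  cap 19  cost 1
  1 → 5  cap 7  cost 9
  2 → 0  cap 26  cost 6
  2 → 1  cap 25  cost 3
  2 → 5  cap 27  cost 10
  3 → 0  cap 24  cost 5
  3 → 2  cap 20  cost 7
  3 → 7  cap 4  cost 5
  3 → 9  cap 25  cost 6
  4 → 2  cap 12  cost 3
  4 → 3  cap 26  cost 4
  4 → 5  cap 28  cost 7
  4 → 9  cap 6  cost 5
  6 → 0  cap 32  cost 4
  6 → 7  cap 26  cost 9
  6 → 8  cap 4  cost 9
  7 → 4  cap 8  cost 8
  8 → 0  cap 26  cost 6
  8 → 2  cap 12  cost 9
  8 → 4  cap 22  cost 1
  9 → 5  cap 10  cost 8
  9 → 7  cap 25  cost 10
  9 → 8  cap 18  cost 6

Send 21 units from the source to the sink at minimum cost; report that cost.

shortest-cost path #1: 6→8→4→5 push 4 @ unit cost 17 (adds 68)
shortest-cost path #2: 6→0→9→5 push 10 @ unit cost 17 (adds 170)
shortest-cost path #3: 6→0→7→4→5 push 7 @ unit cost 21 (adds 147)
total cost = 385

Minimum cost for 21 units: 385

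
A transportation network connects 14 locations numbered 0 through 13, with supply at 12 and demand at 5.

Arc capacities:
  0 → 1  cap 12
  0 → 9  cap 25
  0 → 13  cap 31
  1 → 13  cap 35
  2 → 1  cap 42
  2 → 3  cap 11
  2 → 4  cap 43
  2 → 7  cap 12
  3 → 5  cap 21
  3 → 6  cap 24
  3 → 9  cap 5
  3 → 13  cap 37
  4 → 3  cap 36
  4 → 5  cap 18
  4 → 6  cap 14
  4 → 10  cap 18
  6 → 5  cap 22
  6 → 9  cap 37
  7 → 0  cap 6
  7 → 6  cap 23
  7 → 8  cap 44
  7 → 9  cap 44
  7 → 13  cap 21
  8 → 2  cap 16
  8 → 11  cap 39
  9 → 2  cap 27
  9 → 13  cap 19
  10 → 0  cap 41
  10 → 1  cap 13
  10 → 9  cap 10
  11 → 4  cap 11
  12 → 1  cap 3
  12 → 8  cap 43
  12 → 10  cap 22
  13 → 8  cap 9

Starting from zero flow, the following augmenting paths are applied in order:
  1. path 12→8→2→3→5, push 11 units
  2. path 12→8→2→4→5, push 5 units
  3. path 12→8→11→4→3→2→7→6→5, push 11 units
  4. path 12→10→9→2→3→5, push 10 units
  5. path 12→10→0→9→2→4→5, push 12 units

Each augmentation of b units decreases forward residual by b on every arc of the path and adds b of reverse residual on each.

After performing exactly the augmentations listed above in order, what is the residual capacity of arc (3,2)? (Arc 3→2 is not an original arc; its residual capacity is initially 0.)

Residual capacity of (3,2): 10

after path 1 (12→8→2→3→5, push 11): res(3,2)=11
after path 2 (12→8→2→4→5, push 5): res(3,2)=11
after path 3 (12→8→11→4→3→2→7→6→5, push 11): res(3,2)=0
after path 4 (12→10→9→2→3→5, push 10): res(3,2)=10
after path 5 (12→10→0→9→2→4→5, push 12): res(3,2)=10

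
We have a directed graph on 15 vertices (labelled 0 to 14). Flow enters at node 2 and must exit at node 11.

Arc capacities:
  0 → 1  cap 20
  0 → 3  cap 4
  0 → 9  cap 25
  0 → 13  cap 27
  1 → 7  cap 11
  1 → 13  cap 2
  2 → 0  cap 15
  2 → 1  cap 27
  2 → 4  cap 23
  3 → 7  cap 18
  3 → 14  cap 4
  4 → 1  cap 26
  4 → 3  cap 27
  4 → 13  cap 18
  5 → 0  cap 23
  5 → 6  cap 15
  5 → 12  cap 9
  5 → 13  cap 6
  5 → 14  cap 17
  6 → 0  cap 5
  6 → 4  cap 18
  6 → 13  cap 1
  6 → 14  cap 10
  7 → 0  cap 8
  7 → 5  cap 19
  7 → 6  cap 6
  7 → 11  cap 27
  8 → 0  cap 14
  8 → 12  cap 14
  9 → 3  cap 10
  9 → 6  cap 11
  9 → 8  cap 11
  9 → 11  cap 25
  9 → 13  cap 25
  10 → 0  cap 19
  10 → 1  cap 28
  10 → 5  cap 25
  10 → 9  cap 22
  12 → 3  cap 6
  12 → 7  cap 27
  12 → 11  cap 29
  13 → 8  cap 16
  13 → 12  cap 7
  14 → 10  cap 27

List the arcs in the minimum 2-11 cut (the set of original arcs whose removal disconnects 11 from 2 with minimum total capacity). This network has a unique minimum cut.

augment #1: 2→0→9→11 push 15
augment #2: 2→1→7→11 push 11
augment #3: 2→1→13→12→11 push 2
augment #4: 2→4→3→7→11 push 16
augment #5: 2→4→13→12→11 push 5
augment #6: 2→4→13→8→12→11 push 2
max flow = 51; residual-reachable set from 2 gives S-side
cut edges (S→T): {(1,7), (1,13), (2,0), (2,4)} total cap 51

Min-cut arcs: {(1,7), (1,13), (2,0), (2,4)} (total capacity 51)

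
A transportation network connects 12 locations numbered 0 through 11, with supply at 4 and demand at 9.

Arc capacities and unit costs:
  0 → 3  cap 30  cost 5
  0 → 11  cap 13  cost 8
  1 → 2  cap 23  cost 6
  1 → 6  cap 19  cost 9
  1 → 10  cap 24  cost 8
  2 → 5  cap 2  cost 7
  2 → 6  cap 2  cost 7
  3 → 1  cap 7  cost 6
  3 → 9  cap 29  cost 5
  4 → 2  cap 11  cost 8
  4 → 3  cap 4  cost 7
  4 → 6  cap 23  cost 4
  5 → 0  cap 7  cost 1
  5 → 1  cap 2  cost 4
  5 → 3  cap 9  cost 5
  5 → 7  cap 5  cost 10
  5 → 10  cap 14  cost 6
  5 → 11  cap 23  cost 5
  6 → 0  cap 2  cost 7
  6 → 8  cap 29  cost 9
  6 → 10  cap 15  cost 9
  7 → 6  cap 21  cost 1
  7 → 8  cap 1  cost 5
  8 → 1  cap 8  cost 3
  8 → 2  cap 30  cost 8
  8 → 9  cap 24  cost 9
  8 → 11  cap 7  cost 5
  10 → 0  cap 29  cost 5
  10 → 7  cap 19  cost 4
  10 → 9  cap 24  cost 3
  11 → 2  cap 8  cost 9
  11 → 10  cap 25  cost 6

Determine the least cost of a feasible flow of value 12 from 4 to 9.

shortest-cost path #1: 4→3→9 push 4 @ unit cost 12 (adds 48)
shortest-cost path #2: 4→6→10→9 push 8 @ unit cost 16 (adds 128)
total cost = 176

Minimum cost for 12 units: 176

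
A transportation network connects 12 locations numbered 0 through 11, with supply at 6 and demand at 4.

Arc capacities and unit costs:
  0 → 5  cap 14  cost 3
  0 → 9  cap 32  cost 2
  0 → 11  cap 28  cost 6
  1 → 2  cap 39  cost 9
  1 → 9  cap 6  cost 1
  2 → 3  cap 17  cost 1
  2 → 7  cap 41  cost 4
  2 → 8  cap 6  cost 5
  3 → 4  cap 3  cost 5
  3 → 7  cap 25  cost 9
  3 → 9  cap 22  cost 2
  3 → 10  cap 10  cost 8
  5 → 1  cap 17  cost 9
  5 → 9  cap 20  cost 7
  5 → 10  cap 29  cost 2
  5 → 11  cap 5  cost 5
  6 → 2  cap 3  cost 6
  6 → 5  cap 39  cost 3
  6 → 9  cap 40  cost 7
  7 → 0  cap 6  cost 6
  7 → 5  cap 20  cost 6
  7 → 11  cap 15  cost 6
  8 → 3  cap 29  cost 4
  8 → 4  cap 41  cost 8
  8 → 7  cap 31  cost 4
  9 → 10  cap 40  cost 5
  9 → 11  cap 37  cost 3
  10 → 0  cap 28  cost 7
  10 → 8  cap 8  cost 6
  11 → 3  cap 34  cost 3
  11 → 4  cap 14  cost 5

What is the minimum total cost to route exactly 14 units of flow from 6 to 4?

shortest-cost path #1: 6→2→3→4 push 3 @ unit cost 12 (adds 36)
shortest-cost path #2: 6→5→11→4 push 5 @ unit cost 13 (adds 65)
shortest-cost path #3: 6→9→11→4 push 6 @ unit cost 15 (adds 90)
total cost = 191

Minimum cost for 14 units: 191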